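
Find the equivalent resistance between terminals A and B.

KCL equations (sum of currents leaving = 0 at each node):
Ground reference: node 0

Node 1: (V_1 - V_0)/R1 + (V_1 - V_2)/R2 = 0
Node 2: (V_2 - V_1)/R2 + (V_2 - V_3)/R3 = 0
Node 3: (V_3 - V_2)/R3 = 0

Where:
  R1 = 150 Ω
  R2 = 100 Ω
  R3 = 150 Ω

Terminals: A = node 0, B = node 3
Reduce the network between node 0 (A) and node 3 (B) by series/parallel combination:
  Rs1 = R1 + R2 (series, joined only at node 1) = 150 + 100 = 250 Ω
  Rs2 = R3 + Rs1 (series, joined only at node 2) = 150 + 250 = 400 Ω
R_eq = 400 Ω

Final answer: 400 Ω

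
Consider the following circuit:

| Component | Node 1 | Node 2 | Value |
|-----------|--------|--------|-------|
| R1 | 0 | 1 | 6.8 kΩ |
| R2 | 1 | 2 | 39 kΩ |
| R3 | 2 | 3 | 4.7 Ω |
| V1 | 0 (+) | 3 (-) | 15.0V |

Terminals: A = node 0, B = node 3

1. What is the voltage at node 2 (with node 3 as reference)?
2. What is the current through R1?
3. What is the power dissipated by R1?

Nodal analysis, taking node 3 as the 0 V reference.
Source V1 fixes V_0 = 15 V.
KCL at each unknown node (sum of currents leaving = 0; resistances in Ω):
  Node 1: (V_1 - 15)/6800 + (V_1 - V_2)/39000 = 0
  Node 2: (V_2 - V_1)/39000 + (V_2 - 0)/4.7 = 0
Collecting terms (coefficients in siemens):
  0.0001727·V_1 - 0.00002564·V_2 = 0.002206
  0.2128·V_2 - 0.00002564·V_1 = 0
Determinant D = (0.0001727)(0.2128) - (-0.00002564)(-0.00002564) = 0.00003675
V_1 = [(0.002206)(0.2128) - (-0.00002564)(0)]/D = 12.77 V
V_2 = [(0.0001727)(0) - (0.002206)(-0.00002564)]/D = 0.001539 V
Part 1:
  Read off the nodal solution: V_2 = 0.001539 V
Part 2:
  I_R1 = (V_0 - V_1)/R1 = (15 - 12.77)/6800 = 0.0003275 A
  Magnitude: I_R1 = 0.0003275 A
Part 3:
  I_R1 = (V_0 - V_1)/R1 = (15 - 12.77)/6800 = 0.0003275 A
  P_R1 = I_R1² × R1 = (0.0003275)² × 6800 = 0.0007292 W

Final answers:
1. V_2 = 0.001539 V
2. I_R1 = 0.0003275 A
3. P_R1 = 0.0007292 W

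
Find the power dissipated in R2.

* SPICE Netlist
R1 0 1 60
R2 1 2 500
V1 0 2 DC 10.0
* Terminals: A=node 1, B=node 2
Nodal analysis, taking node 2 as the 0 V reference.
Source V1 fixes V_0 = 10 V.
KCL at each unknown node (sum of currents leaving = 0; resistances in Ω):
  Node 1: (V_1 - 10)/60 + (V_1 - 0)/500 = 0
Collecting terms: 0.01867 × V_1 = 0.1667  =>  V_1 = 8.929 V
I_R2 = (V_1 - V_2)/R2 = (8.929 - 0)/500 = 0.01786 A
P_R2 = I_R2² × R2 = (0.01786)² × 500 = 0.1594 W

Final answer: 0.1594 W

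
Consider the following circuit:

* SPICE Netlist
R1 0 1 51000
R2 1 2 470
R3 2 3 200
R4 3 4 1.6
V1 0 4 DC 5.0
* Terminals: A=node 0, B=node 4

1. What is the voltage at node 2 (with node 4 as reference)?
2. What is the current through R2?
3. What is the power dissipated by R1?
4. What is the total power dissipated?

Nodal analysis, taking node 4 as the 0 V reference.
Source V1 fixes V_0 = 5 V.
KCL at each unknown node (sum of currents leaving = 0; resistances in Ω):
  Node 1: (V_1 - 5)/51000 + (V_1 - V_2)/470 = 0
  Node 2: (V_2 - V_1)/470 + (V_2 - V_3)/200 = 0
  Node 3: (V_3 - V_2)/200 + (V_3 - 0)/1.6 = 0
Collecting terms (coefficients in siemens):
  0.002147·V_1 - 0.002128·V_2 = 0.00009804
  0.007128·V_2 - 0.002128·V_1 - 0.005·V_3 = 0
  0.63·V_3 - 0.005·V_2 = 0
Solving these 3 simultaneous equations (Gaussian elimination) gives:
  V_1 = 0.06499 V, V_2 = 0.01951 V, V_3 = 0.0001548 V
Part 1:
  Read off the nodal solution: V_2 = 0.01951 V
Part 2:
  I_R2 = (V_1 - V_2)/R2 = (0.06499 - 0.01951)/470 = 0.00009676 A
  Magnitude: I_R2 = 0.00009676 A
Part 3:
  I_R1 = (V_0 - V_1)/R1 = (5 - 0.06499)/51000 = 0.00009676 A
  P_R1 = I_R1² × R1 = (0.00009676)² × 51000 = 0.0004775 W
Part 4:
  Power in each resistor, P = (ΔV)²/R:
    P_R1 = (5 - 0.06499)²/51000 = 0.0004775 W
    P_R2 = (0.06499 - 0.01951)²/470 = 0.000004401 W
    P_R3 = (0.01951 - 0.0001548)²/200 = 0.000001873 W
    P_R4 = (0.0001548 - 0)²/1.6 = 0.00000001498 W
  P_total = P_R1 + P_R2 + P_R3 + P_R4 = 0.0004838 W

Final answers:
1. V_2 = 0.01951 V
2. I_R2 = 9.676e-05 A
3. P_R1 = 0.0004775 W
4. P_total = 0.0004838 W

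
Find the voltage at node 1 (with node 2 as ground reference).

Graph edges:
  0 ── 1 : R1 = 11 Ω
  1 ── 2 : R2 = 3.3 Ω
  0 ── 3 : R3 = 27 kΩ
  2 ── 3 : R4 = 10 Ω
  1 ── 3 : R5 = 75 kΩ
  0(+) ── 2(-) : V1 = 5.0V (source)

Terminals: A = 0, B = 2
Nodal analysis, taking node 2 as the 0 V reference.
Source V1 fixes V_0 = 5 V.
KCL at each unknown node (sum of currents leaving = 0; resistances in Ω):
  Node 1: (V_1 - 5)/11 + (V_1 - 0)/3.3 + (V_1 - V_3)/75000 = 0
  Node 3: (V_3 - 5)/27000 + (V_3 - 0)/10 + (V_3 - V_1)/75000 = 0
Collecting terms (coefficients in siemens):
  0.394·V_1 - 0.00001333·V_3 = 0.4545
  0.1001·V_3 - 0.00001333·V_1 = 0.0001852
Determinant D = (0.394)(0.1001) - (-0.00001333)(-0.00001333) = 0.03942
V_1 = [(0.4545)(0.1001) - (-0.00001333)(0.0001852)]/D = 1.154 V
V_3 = [(0.394)(0.0001852) - (0.4545)(-0.00001333)]/D = 0.002005 V
The requested potential is V_1 = 1.154 V.

Final answer: V_1 = 1.154 V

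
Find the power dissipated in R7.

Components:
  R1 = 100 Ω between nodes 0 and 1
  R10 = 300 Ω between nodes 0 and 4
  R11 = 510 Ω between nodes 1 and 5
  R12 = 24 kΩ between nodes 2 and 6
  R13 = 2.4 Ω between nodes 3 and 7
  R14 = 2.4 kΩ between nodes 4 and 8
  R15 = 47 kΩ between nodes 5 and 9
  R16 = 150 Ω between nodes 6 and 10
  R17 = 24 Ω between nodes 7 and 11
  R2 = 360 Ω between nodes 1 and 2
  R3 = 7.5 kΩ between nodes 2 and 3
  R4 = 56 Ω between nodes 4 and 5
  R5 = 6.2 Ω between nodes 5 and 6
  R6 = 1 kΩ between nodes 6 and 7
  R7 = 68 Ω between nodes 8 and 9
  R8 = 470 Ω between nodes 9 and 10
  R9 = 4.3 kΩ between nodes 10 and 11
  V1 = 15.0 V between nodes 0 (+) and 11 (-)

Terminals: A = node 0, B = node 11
Nodal analysis, taking node 11 as the 0 V reference.
Source V1 fixes V_0 = 15 V.
KCL at each unknown node (sum of currents leaving = 0; resistances in Ω):
  Node 1: (V_1 - 15)/100 + (V_1 - V_2)/360 + (V_1 - V_5)/510 = 0
  Node 2: (V_2 - V_1)/360 + (V_2 - V_3)/7500 + (V_2 - V_6)/24000 = 0
  Node 3: (V_3 - V_2)/7500 + (V_3 - V_7)/2.4 = 0
  Node 4: (V_4 - V_5)/56 + (V_4 - 15)/300 + (V_4 - V_8)/2400 = 0
  Node 5: (V_5 - V_4)/56 + (V_5 - V_6)/6.2 + (V_5 - V_1)/510 + (V_5 - V_9)/47000 = 0
  Node 6: (V_6 - V_5)/6.2 + (V_6 - V_7)/1000 + (V_6 - V_2)/24000 + (V_6 - V_10)/150 = 0
  Node 7: (V_7 - V_6)/1000 + (V_7 - V_3)/2.4 + (V_7 - 0)/24 = 0
  Node 8: (V_8 - V_9)/68 + (V_8 - V_4)/2400 = 0
  Node 9: (V_9 - V_8)/68 + (V_9 - V_10)/470 + (V_9 - V_5)/47000 = 0
  Node 10: (V_10 - V_9)/470 + (V_10 - 0)/4300 + (V_10 - V_6)/150 = 0
Collecting terms (coefficients in siemens):
  0.01474·V_1 - 0.002778·V_2 - 0.001961·V_5 = 0.15
  0.002953·V_2 - 0.002778·V_1 - 0.0001333·V_3 - 0.00004167·V_6 = 0
  0.4168·V_3 - 0.0001333·V_2 - 0.4167·V_7 = 0
  0.02161·V_4 - 0.01786·V_5 - 0.0004167·V_8 = 0.05
  0.1811·V_5 - 0.001961·V_1 - 0.01786·V_4 - 0.1613·V_6 - 0.00002128·V_9 = 0
  0.169·V_6 - 0.00004167·V_2 - 0.1613·V_5 - 0.001·V_7 - 0.006667·V_10 = 0
  0.4593·V_7 - 0.4167·V_3 - 0.001·V_6 = 0
  0.01512·V_8 - 0.0004167·V_4 - 0.01471·V_9 = 0
  0.01685·V_9 - 0.00002128·V_5 - 0.01471·V_8 - 0.002128·V_10 = 0
  0.009027·V_10 - 0.006667·V_6 - 0.002128·V_9 = 0
Solving these 10 simultaneous equations (Gaussian elimination) gives:
  V_1 = 14.32 V, V_2 = 13.65 V, V_3 = 0.3206 V, V_4 = 12.29 V
  V_5 = 11.8 V, V_6 = 11.72 V, V_7 = 0.3163 V, V_8 = 11.54 V
  V_9 = 11.52 V, V_10 = 11.37 V
I_R7 = (V_8 - V_9)/R7 = (11.54 - 11.52)/68 = 0.0003127 A
P_R7 = I_R7² × R7 = (0.0003127)² × 68 = 0.000006649 W

Final answer: 6.649e-06 W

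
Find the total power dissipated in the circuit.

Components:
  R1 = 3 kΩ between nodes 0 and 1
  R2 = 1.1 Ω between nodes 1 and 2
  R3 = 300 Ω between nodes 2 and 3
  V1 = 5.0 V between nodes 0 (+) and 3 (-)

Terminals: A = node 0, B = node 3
Nodal analysis, taking node 3 as the 0 V reference.
Source V1 fixes V_0 = 5 V.
KCL at each unknown node (sum of currents leaving = 0; resistances in Ω):
  Node 1: (V_1 - 5)/3000 + (V_1 - V_2)/1.1 = 0
  Node 2: (V_2 - V_1)/1.1 + (V_2 - 0)/300 = 0
Collecting terms (coefficients in siemens):
  0.9094·V_1 - 0.9091·V_2 = 0.001667
  0.9124·V_2 - 0.9091·V_1 = 0
Determinant D = (0.9094)(0.9124) - (-0.9091)(-0.9091) = 0.003334
V_1 = [(0.001667)(0.9124) - (-0.9091)(0)]/D = 0.4561 V
V_2 = [(0.9094)(0) - (0.001667)(-0.9091)]/D = 0.4544 V
Power in each resistor, P = (ΔV)²/R:
  P_R1 = (5 - 0.4561)²/3000 = 0.006882 W
  P_R2 = (0.4561 - 0.4544)²/1.1 = 0.000002524 W
  P_R3 = (0.4544 - 0)²/300 = 0.0006882 W
P_total = P_R1 + P_R2 + P_R3 = 0.007573 W

Final answer: 0.007573 W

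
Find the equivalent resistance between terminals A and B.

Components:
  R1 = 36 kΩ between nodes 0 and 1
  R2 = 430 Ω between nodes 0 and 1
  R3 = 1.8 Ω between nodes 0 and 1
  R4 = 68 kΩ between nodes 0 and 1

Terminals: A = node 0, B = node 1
Reduce the network between node 0 (A) and node 1 (B) by series/parallel combination:
  Rp1 = R1 ‖ R2 ‖ R3 ‖ R4 (parallel, all between nodes 0 and 1) = 1/(1/36000 + 1/430 + 1/1.8 + 1/68000) = 1.792 Ω
R_eq = 1.792 Ω

Final answer: 1.792 Ω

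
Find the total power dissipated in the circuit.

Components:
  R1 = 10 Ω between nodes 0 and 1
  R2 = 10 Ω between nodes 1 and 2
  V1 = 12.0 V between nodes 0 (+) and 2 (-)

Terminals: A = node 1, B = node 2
Nodal analysis, taking node 2 as the 0 V reference.
Source V1 fixes V_0 = 12 V.
KCL at each unknown node (sum of currents leaving = 0; resistances in Ω):
  Node 1: (V_1 - 12)/10 + (V_1 - 0)/10 = 0
Collecting terms: 0.2 × V_1 = 1.2  =>  V_1 = 6 V
Power in each resistor, P = (ΔV)²/R:
  P_R1 = (12 - 6)²/10 = 3.6 W
  P_R2 = (6 - 0)²/10 = 3.6 W
P_total = P_R1 + P_R2 = 7.2 W

Final answer: 7.2 W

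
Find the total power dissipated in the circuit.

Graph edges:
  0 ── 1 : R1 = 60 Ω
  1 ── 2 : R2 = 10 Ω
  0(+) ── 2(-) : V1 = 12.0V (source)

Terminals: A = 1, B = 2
Nodal analysis, taking node 2 as the 0 V reference.
Source V1 fixes V_0 = 12 V.
KCL at each unknown node (sum of currents leaving = 0; resistances in Ω):
  Node 1: (V_1 - 12)/60 + (V_1 - 0)/10 = 0
Collecting terms: 0.1167 × V_1 = 0.2  =>  V_1 = 1.714 V
Power in each resistor, P = (ΔV)²/R:
  P_R1 = (12 - 1.714)²/60 = 1.763 W
  P_R2 = (1.714 - 0)²/10 = 0.2939 W
P_total = P_R1 + P_R2 = 2.057 W

Final answer: 2.057 W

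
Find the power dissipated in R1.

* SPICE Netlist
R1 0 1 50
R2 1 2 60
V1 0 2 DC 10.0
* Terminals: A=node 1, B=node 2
Nodal analysis, taking node 2 as the 0 V reference.
Source V1 fixes V_0 = 10 V.
KCL at each unknown node (sum of currents leaving = 0; resistances in Ω):
  Node 1: (V_1 - 10)/50 + (V_1 - 0)/60 = 0
Collecting terms: 0.03667 × V_1 = 0.2  =>  V_1 = 5.455 V
I_R1 = (V_0 - V_1)/R1 = (10 - 5.455)/50 = 0.09091 A
P_R1 = I_R1² × R1 = (0.09091)² × 50 = 0.4132 W

Final answer: 0.4132 W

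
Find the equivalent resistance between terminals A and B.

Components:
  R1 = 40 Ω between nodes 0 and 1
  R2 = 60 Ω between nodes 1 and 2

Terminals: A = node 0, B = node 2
Reduce the network between node 0 (A) and node 2 (B) by series/parallel combination:
  Rs1 = R1 + R2 (series, joined only at node 1) = 40 + 60 = 100 Ω
R_eq = 100 Ω

Final answer: 100 Ω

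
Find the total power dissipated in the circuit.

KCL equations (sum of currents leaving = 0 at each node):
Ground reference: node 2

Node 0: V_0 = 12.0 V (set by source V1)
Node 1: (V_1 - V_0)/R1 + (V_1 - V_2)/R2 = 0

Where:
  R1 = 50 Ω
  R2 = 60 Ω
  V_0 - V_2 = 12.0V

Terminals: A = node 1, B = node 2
Nodal analysis, taking node 2 as the 0 V reference.
Source V1 fixes V_0 = 12 V.
KCL at each unknown node (sum of currents leaving = 0; resistances in Ω):
  Node 1: (V_1 - 12)/50 + (V_1 - 0)/60 = 0
Collecting terms: 0.03667 × V_1 = 0.24  =>  V_1 = 6.545 V
Power in each resistor, P = (ΔV)²/R:
  P_R1 = (12 - 6.545)²/50 = 0.595 W
  P_R2 = (6.545 - 0)²/60 = 0.714 W
P_total = P_R1 + P_R2 = 1.309 W

Final answer: 1.309 W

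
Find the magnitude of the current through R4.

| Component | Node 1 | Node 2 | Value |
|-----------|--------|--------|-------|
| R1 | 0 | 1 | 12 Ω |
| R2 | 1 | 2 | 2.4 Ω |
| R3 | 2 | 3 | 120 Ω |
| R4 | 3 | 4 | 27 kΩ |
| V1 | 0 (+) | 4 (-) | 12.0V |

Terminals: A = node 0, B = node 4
Nodal analysis, taking node 4 as the 0 V reference.
Source V1 fixes V_0 = 12 V.
KCL at each unknown node (sum of currents leaving = 0; resistances in Ω):
  Node 1: (V_1 - 12)/12 + (V_1 - V_2)/2.4 = 0
  Node 2: (V_2 - V_1)/2.4 + (V_2 - V_3)/120 = 0
  Node 3: (V_3 - V_2)/120 + (V_3 - 0)/27000 = 0
Collecting terms (coefficients in siemens):
  0.5·V_1 - 0.4167·V_2 = 1
  0.425·V_2 - 0.4167·V_1 - 0.008333·V_3 = 0
  0.00837·V_3 - 0.008333·V_2 = 0
Solving these 3 simultaneous equations (Gaussian elimination) gives:
  V_1 = 11.99 V, V_2 = 11.99 V, V_3 = 11.94 V
I_R4 = (V_3 - V_4)/R4 = (11.94 - 0)/27000 = 0.0004422 A
|I_R4| = 0.0004422 A

Final answer: |I_R4| = 0.0004422 A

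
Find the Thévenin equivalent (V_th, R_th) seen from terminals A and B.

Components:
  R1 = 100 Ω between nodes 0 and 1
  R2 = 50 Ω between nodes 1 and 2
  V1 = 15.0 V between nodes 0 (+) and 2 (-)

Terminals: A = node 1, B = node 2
Step 1 — V_th is the open-circuit voltage V_A - V_B (nothing connected across the terminals).
Nodal analysis, taking node 2 as the 0 V reference.
Source V1 fixes V_0 = 15 V.
KCL at each unknown node (sum of currents leaving = 0; resistances in Ω):
  Node 1: (V_1 - 15)/100 + (V_1 - 0)/50 = 0
Collecting terms: 0.03 × V_1 = 0.15  =>  V_1 = 5 V
V_th = V_1 - V_2 = 5 - 0 = 5 V
Step 2 — R_th: zero the source — replace V1 by a short circuit (node 2 merges into node 0) — and find the resistance seen between A (node 1) and B (node 0).
Reduce the network between node 1 (A) and node 0 (B) by series/parallel combination:
  Rp1 = R1 ‖ R2 (parallel, both between nodes 0 and 1) = 1/(1/100 + 1/50) = 33.33 Ω
R_th = 33.33 Ω

Final answer: V_th = 5 V, R_th = 33.33 Ω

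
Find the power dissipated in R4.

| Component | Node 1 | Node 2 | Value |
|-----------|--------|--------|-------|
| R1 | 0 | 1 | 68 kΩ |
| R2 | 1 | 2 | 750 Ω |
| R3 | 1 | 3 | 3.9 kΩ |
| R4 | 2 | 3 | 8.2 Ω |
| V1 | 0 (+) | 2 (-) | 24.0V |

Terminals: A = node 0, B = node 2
Nodal analysis, taking node 2 as the 0 V reference.
Source V1 fixes V_0 = 24 V.
KCL at each unknown node (sum of currents leaving = 0; resistances in Ω):
  Node 1: (V_1 - 24)/68000 + (V_1 - 0)/750 + (V_1 - V_3)/3900 = 0
  Node 3: (V_3 - V_1)/3900 + (V_3 - 0)/8.2 = 0
Collecting terms (coefficients in siemens):
  0.001604·V_1 - 0.0002564·V_3 = 0.0003529
  0.1222·V_3 - 0.0002564·V_1 = 0
Determinant D = (0.001604)(0.1222) - (-0.0002564)(-0.0002564) = 0.000196
V_1 = [(0.0003529)(0.1222) - (-0.0002564)(0)]/D = 0.2201 V
V_3 = [(0.001604)(0) - (0.0003529)(-0.0002564)]/D = 0.0004617 V
I_R4 = (V_2 - V_3)/R4 = (0 - 0.0004617)/8.2 = -0.0000563 A
P_R4 = I_R4² × R4 = (-0.0000563)² × 8.2 = 0.000000026 W

Final answer: 2.6e-08 W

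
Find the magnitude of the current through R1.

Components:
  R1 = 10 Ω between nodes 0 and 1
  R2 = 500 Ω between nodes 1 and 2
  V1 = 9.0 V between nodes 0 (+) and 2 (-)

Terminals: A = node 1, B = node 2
Nodal analysis, taking node 2 as the 0 V reference.
Source V1 fixes V_0 = 9 V.
KCL at each unknown node (sum of currents leaving = 0; resistances in Ω):
  Node 1: (V_1 - 9)/10 + (V_1 - 0)/500 = 0
Collecting terms: 0.102 × V_1 = 0.9  =>  V_1 = 8.824 V
I_R1 = (V_0 - V_1)/R1 = (9 - 8.824)/10 = 0.01765 A
|I_R1| = 0.01765 A

Final answer: |I_R1| = 0.01765 A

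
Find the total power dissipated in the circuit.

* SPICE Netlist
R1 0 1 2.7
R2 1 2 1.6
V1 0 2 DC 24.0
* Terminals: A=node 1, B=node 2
Nodal analysis, taking node 2 as the 0 V reference.
Source V1 fixes V_0 = 24 V.
KCL at each unknown node (sum of currents leaving = 0; resistances in Ω):
  Node 1: (V_1 - 24)/2.7 + (V_1 - 0)/1.6 = 0
Collecting terms: 0.9954 × V_1 = 8.889  =>  V_1 = 8.93 V
Power in each resistor, P = (ΔV)²/R:
  P_R1 = (24 - 8.93)²/2.7 = 84.11 W
  P_R2 = (8.93 - 0)²/1.6 = 49.84 W
P_total = P_R1 + P_R2 = 134 W

Final answer: 134 W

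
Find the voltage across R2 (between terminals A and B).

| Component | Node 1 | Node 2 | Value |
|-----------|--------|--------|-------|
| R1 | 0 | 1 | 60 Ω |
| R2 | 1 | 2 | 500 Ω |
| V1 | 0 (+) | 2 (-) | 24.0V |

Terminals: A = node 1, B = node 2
R1 and R2 are in series across V1 (node 0 → node 1 → node 2), and the output A–B is taken across R2, so this is a voltage divider.
Series current: I = V1/(R1 + R2) = 24/(60 + 500) = 24/560 = 0.04286 A
V_R2 = I × R2 = V1 × R2/(R1 + R2) = 24 × 500/560 = 21.43 V

Final answer: 21.43 V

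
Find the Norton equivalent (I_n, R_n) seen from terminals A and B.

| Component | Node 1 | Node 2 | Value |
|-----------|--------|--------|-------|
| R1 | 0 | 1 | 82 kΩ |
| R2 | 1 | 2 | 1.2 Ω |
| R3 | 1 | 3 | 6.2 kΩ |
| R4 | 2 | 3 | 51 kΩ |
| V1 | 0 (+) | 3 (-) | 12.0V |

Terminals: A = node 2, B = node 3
Find the Thévenin equivalent first; then I_n = V_th/R_th and R_n = R_th.
Step 1 — V_th is the open-circuit voltage V_A - V_B (nothing connected across the terminals).
Nodal analysis, taking node 3 as the 0 V reference.
Source V1 fixes V_0 = 12 V.
KCL at each unknown node (sum of currents leaving = 0; resistances in Ω):
  Node 1: (V_1 - 12)/82000 + (V_1 - V_2)/1.2 + (V_1 - 0)/6200 = 0
  Node 2: (V_2 - V_1)/1.2 + (V_2 - 0)/51000 = 0
Collecting terms (coefficients in siemens):
  0.8335·V_1 - 0.8333·V_2 = 0.0001463
  0.8334·V_2 - 0.8333·V_1 = 0
Determinant D = (0.8335)(0.8334) - (-0.8333)(-0.8333) = 0.0001609
V_1 = [(0.0001463)(0.8334) - (-0.8333)(0)]/D = 0.7579 V
V_2 = [(0.8335)(0) - (0.0001463)(-0.8333)]/D = 0.7579 V
V_th = V_2 - V_3 = 0.7579 - 0 = 0.7579 V
Step 2 — R_th: zero the source — replace V1 by a short circuit (node 3 merges into node 0) — and find the resistance seen between A (node 2) and B (node 0).
Reduce the network between node 2 (A) and node 0 (B) by series/parallel combination:
  Rp1 = R1 ‖ R3 (parallel, both between nodes 0 and 1) = 1/(1/82000 + 1/6200) = 5764 Ω
  Rs1 = R2 + Rp1 (series, joined only at node 1) = 1.2 + 5764 = 5765 Ω
  Rp2 = R4 ‖ Rs1 (parallel, both between nodes 0 and 2) = 1/(1/51000 + 1/5765) = 5180 Ω
R_th = 5.18 kΩ
I_n = V_th/R_th = 0.7579/5180 = 0.0001463 A, and R_n = R_th = 5.18 kΩ

Final answer: I_n = 0.0001463 A, R_n = 5.18 kΩ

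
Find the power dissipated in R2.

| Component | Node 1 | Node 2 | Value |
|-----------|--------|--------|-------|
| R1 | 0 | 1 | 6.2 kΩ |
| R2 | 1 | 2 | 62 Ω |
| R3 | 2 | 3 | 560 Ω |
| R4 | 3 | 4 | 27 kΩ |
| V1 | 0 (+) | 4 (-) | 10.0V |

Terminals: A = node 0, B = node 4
Nodal analysis, taking node 4 as the 0 V reference.
Source V1 fixes V_0 = 10 V.
KCL at each unknown node (sum of currents leaving = 0; resistances in Ω):
  Node 1: (V_1 - 10)/6200 + (V_1 - V_2)/62 = 0
  Node 2: (V_2 - V_1)/62 + (V_2 - V_3)/560 = 0
  Node 3: (V_3 - V_2)/560 + (V_3 - 0)/27000 = 0
Collecting terms (coefficients in siemens):
  0.01629·V_1 - 0.01613·V_2 = 0.001613
  0.01791·V_2 - 0.01613·V_1 - 0.001786·V_3 = 0
  0.001823·V_3 - 0.001786·V_2 = 0
Solving these 3 simultaneous equations (Gaussian elimination) gives:
  V_1 = 8.167 V, V_2 = 8.149 V, V_3 = 7.983 V
I_R2 = (V_1 - V_2)/R2 = (8.167 - 8.149)/62 = 0.0002957 A
P_R2 = I_R2² × R2 = (0.0002957)² × 62 = 0.00000542 W

Final answer: 5.42e-06 W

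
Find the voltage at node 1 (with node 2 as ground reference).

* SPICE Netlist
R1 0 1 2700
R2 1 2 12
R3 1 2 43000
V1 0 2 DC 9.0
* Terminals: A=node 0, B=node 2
Nodal analysis, taking node 2 as the 0 V reference.
Source V1 fixes V_0 = 9 V.
KCL at each unknown node (sum of currents leaving = 0; resistances in Ω):
  Node 1: (V_1 - 9)/2700 + (V_1 - 0)/12 + (V_1 - 0)/43000 = 0
Collecting terms: 0.08373 × V_1 = 0.003333  =>  V_1 = 0.03981 V
The requested potential is V_1 = 0.03981 V.

Final answer: V_1 = 0.03981 V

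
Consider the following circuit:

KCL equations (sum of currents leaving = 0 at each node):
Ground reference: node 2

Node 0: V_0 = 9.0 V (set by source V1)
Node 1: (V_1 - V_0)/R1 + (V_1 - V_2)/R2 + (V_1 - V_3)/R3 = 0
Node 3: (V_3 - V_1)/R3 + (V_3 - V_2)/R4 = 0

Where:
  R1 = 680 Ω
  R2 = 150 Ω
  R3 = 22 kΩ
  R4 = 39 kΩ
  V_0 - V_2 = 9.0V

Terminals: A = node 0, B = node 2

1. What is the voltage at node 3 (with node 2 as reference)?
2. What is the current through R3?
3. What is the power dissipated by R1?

Nodal analysis, taking node 2 as the 0 V reference.
Source V1 fixes V_0 = 9 V.
KCL at each unknown node (sum of currents leaving = 0; resistances in Ω):
  Node 1: (V_1 - 9)/680 + (V_1 - 0)/150 + (V_1 - V_3)/22000 = 0
  Node 3: (V_3 - V_1)/22000 + (V_3 - 0)/39000 = 0
Collecting terms (coefficients in siemens):
  0.008183·V_1 - 0.00004545·V_3 = 0.01324
  0.0000711·V_3 - 0.00004545·V_1 = 0
Determinant D = (0.008183)(0.0000711) - (-0.00004545)(-0.00004545) = 0.0000005797
V_1 = [(0.01324)(0.0000711) - (-0.00004545)(0)]/D = 1.623 V
V_3 = [(0.008183)(0) - (0.01324)(-0.00004545)]/D = 1.038 V
Part 1:
  Read off the nodal solution: V_3 = 1.038 V
Part 2:
  I_R3 = (V_1 - V_3)/R3 = (1.623 - 1.038)/22000 = 0.00002661 A
  Magnitude: I_R3 = 0.00002661 A
Part 3:
  I_R1 = (V_0 - V_1)/R1 = (9 - 1.623)/680 = 0.01085 A
  P_R1 = I_R1² × R1 = (0.01085)² × 680 = 0.08002 W

Final answers:
1. V_3 = 1.038 V
2. I_R3 = 2.661e-05 A
3. P_R1 = 0.08002 W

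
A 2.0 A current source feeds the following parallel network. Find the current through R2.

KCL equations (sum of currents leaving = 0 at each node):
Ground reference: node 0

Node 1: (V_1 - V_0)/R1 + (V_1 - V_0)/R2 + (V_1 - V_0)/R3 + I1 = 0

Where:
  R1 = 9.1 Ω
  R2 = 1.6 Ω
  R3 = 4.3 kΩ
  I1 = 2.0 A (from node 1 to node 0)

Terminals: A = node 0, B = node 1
All resistors sit directly between nodes 0 and 1, so they are in parallel and share one voltage V; the full source current 2 A splits among them.
1/R_par = 1/9.1 + 1/1.6 + 1/4300 = 0.7351 S  =>  R_par = 1.36 Ω
V = I × R_par = 2 × 1.36 = 2.721 V
I_R2 = V/R2 = 2.721/1.6 = 1.7 A

Final answer: 1.7 A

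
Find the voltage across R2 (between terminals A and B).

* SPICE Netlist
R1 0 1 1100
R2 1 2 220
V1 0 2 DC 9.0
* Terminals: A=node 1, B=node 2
R1 and R2 are in series across V1 (node 0 → node 1 → node 2), and the output A–B is taken across R2, so this is a voltage divider.
Series current: I = V1/(R1 + R2) = 9/(1100 + 220) = 9/1320 = 0.006818 A
V_R2 = I × R2 = V1 × R2/(R1 + R2) = 9 × 220/1320 = 1.5 V

Final answer: 1.5 V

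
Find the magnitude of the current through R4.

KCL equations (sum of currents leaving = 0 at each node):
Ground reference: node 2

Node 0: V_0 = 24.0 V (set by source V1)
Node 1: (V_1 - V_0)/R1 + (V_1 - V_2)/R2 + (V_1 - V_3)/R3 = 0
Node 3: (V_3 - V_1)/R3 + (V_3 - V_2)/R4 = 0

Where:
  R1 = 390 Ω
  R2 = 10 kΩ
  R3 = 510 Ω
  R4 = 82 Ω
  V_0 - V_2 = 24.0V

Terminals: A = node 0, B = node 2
Nodal analysis, taking node 2 as the 0 V reference.
Source V1 fixes V_0 = 24 V.
KCL at each unknown node (sum of currents leaving = 0; resistances in Ω):
  Node 1: (V_1 - 24)/390 + (V_1 - 0)/10000 + (V_1 - V_3)/510 = 0
  Node 3: (V_3 - V_1)/510 + (V_3 - 0)/82 = 0
Collecting terms (coefficients in siemens):
  0.004625·V_1 - 0.001961·V_3 = 0.06154
  0.01416·V_3 - 0.001961·V_1 = 0
Determinant D = (0.004625)(0.01416) - (-0.001961)(-0.001961) = 0.00006162
V_1 = [(0.06154)(0.01416) - (-0.001961)(0)]/D = 14.14 V
V_3 = [(0.004625)(0) - (0.06154)(-0.001961)]/D = 1.958 V
I_R4 = (V_2 - V_3)/R4 = (0 - 1.958)/82 = -0.02388 A
|I_R4| = 0.02388 A

Final answer: |I_R4| = 0.02388 A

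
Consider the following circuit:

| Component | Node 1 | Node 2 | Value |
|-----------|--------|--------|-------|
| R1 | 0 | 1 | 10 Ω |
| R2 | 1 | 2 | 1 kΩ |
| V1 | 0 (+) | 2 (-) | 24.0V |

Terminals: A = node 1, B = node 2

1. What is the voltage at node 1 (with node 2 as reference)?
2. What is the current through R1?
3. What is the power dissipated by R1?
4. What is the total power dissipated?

Nodal analysis, taking node 2 as the 0 V reference.
Source V1 fixes V_0 = 24 V.
KCL at each unknown node (sum of currents leaving = 0; resistances in Ω):
  Node 1: (V_1 - 24)/10 + (V_1 - 0)/1000 = 0
Collecting terms: 0.101 × V_1 = 2.4  =>  V_1 = 23.76 V
Part 1:
  Read off the nodal solution: V_1 = 23.76 V
Part 2:
  I_R1 = (V_0 - V_1)/R1 = (24 - 23.76)/10 = 0.02376 A
  Magnitude: I_R1 = 0.02376 A
Part 3:
  I_R1 = (V_0 - V_1)/R1 = (24 - 23.76)/10 = 0.02376 A
  P_R1 = I_R1² × R1 = (0.02376)² × 10 = 0.005647 W
Part 4:
  Power in each resistor, P = (ΔV)²/R:
    P_R1 = (24 - 23.76)²/10 = 0.005647 W
    P_R2 = (23.76 - 0)²/1000 = 0.5647 W
  P_total = P_R1 + P_R2 = 0.5703 W

Final answers:
1. V_1 = 23.76 V
2. I_R1 = 0.02376 A
3. P_R1 = 0.005647 W
4. P_total = 0.5703 W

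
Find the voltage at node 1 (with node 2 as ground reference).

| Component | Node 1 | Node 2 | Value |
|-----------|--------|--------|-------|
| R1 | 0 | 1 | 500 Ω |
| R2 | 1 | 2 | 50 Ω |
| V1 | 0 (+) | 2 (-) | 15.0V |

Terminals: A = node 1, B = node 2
Nodal analysis, taking node 2 as the 0 V reference.
Source V1 fixes V_0 = 15 V.
KCL at each unknown node (sum of currents leaving = 0; resistances in Ω):
  Node 1: (V_1 - 15)/500 + (V_1 - 0)/50 = 0
Collecting terms: 0.022 × V_1 = 0.03  =>  V_1 = 1.364 V
The requested potential is V_1 = 1.364 V.

Final answer: V_1 = 1.364 V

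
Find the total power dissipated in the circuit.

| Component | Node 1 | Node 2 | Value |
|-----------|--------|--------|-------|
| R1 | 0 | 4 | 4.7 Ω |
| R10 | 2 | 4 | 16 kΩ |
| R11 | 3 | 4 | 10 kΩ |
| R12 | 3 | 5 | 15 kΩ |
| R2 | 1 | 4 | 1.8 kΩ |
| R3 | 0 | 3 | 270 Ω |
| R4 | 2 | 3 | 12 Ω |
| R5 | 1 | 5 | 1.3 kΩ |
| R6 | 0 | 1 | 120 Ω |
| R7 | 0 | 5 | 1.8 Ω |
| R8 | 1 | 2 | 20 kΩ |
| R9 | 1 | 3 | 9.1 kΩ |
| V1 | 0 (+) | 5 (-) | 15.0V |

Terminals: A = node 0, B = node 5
Nodal analysis, taking node 5 as the 0 V reference.
Source V1 fixes V_0 = 15 V.
KCL at each unknown node (sum of currents leaving = 0; resistances in Ω):
  Node 1: (V_1 - V_4)/1800 + (V_1 - 0)/1300 + (V_1 - 15)/120 + (V_1 - V_2)/20000 + (V_1 - V_3)/9100 = 0
  Node 2: (V_2 - V_3)/12 + (V_2 - V_1)/20000 + (V_2 - V_4)/16000 = 0
  Node 3: (V_3 - 15)/270 + (V_3 - V_2)/12 + (V_3 - V_1)/9100 + (V_3 - V_4)/10000 + (V_3 - 0)/15000 = 0
  Node 4: (V_4 - 15)/4.7 + (V_4 - V_1)/1800 + (V_4 - V_2)/16000 + (V_4 - V_3)/10000 = 0
Collecting terms (coefficients in siemens):
  0.009818·V_1 - 0.00005·V_2 - 0.0001099·V_3 - 0.0005556·V_4 = 0.125
  0.08345·V_2 - 0.00005·V_1 - 0.08333·V_3 - 0.0000625·V_4 = 0
  0.08731·V_3 - 0.0001099·V_1 - 0.08333·V_2 - 0.0001·V_4 = 0.05556
  0.2135·V_4 - 0.0005556·V_1 - 0.0000625·V_2 - 0.0001·V_3 = 3.191
Solving these 4 simultaneous equations (Gaussian elimination) gives:
  V_1 = 13.82 V, V_2 = 14.71 V, V_3 = 14.71 V, V_4 = 15 V
Power in each resistor, P = (ΔV)²/R:
  P_R1 = (15 - 15)²/4.7 = 0.000002306 W
  P_R2 = (13.82 - 15)²/1800 = 0.0007694 W
  P_R3 = (15 - 14.71)²/270 = 0.0003127 W
  P_R4 = (14.71 - 14.71)²/12 = 0.00000000842 W
  P_R5 = (13.82 - 0)²/1300 = 0.1469 W
  P_R6 = (15 - 13.82)²/120 = 0.01161 W
  P_R7 = (15 - 0)²/1.8 = 125 W
  P_R8 = (13.82 - 14.71)²/20000 = 0.00003954 W
  P_R9 = (13.82 - 14.71)²/9100 = 0.00008696 W
  P_R10 = (14.71 - 15)²/16000 = 0.000005169 W
  P_R11 = (14.71 - 15)²/10000 = 0.000008252 W
  P_R12 = (14.71 - 0)²/15000 = 0.01442 W
P_total = P_R1 + P_R2 + P_R3 + P_R4 + P_R5 + P_R6 + P_R7 + P_R8 + P_R9 + P_R10 + P_R11 + P_R12 = 125.2 W

Final answer: 125.2 W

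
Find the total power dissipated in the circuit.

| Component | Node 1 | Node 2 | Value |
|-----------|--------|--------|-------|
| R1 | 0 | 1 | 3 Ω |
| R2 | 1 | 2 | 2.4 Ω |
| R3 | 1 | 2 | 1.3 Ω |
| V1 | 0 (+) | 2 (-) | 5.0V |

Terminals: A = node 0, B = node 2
Nodal analysis, taking node 2 as the 0 V reference.
Source V1 fixes V_0 = 5 V.
KCL at each unknown node (sum of currents leaving = 0; resistances in Ω):
  Node 1: (V_1 - 5)/3 + (V_1 - 0)/2.4 + (V_1 - 0)/1.3 = 0
Collecting terms: 1.519 × V_1 = 1.667  =>  V_1 = 1.097 V
Power in each resistor, P = (ΔV)²/R:
  P_R1 = (5 - 1.097)²/3 = 5.078 W
  P_R2 = (1.097 - 0)²/2.4 = 0.5015 W
  P_R3 = (1.097 - 0)²/1.3 = 0.9258 W
P_total = P_R1 + P_R2 + P_R3 = 6.505 W

Final answer: 6.505 W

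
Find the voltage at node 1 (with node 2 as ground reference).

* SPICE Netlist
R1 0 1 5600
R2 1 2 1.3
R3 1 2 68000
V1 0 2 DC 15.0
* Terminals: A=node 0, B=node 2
Nodal analysis, taking node 2 as the 0 V reference.
Source V1 fixes V_0 = 15 V.
KCL at each unknown node (sum of currents leaving = 0; resistances in Ω):
  Node 1: (V_1 - 15)/5600 + (V_1 - 0)/1.3 + (V_1 - 0)/68000 = 0
Collecting terms: 0.7694 × V_1 = 0.002679  =>  V_1 = 0.003481 V
The requested potential is V_1 = 0.003481 V.

Final answer: V_1 = 0.003481 V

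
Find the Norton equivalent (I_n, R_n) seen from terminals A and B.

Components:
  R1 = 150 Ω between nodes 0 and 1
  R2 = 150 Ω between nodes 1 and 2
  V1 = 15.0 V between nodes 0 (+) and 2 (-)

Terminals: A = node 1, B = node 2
Find the Thévenin equivalent first; then I_n = V_th/R_th and R_n = R_th.
Step 1 — V_th is the open-circuit voltage V_A - V_B (nothing connected across the terminals).
Nodal analysis, taking node 2 as the 0 V reference.
Source V1 fixes V_0 = 15 V.
KCL at each unknown node (sum of currents leaving = 0; resistances in Ω):
  Node 1: (V_1 - 15)/150 + (V_1 - 0)/150 = 0
Collecting terms: 0.01333 × V_1 = 0.1  =>  V_1 = 7.5 V
V_th = V_1 - V_2 = 7.5 - 0 = 7.5 V
Step 2 — R_th: zero the source — replace V1 by a short circuit (node 2 merges into node 0) — and find the resistance seen between A (node 1) and B (node 0).
Reduce the network between node 1 (A) and node 0 (B) by series/parallel combination:
  Rp1 = R1 ‖ R2 (parallel, both between nodes 0 and 1) = 1/(1/150 + 1/150) = 75 Ω
R_th = 75 Ω
I_n = V_th/R_th = 7.5/75 = 0.1 A, and R_n = R_th = 75 Ω

Final answer: I_n = 0.1 A, R_n = 75 Ω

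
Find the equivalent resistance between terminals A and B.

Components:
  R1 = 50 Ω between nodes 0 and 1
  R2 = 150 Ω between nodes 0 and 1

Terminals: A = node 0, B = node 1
Reduce the network between node 0 (A) and node 1 (B) by series/parallel combination:
  Rp1 = R1 ‖ R2 (parallel, both between nodes 0 and 1) = 1/(1/50 + 1/150) = 37.5 Ω
R_eq = 37.5 Ω

Final answer: 37.5 Ω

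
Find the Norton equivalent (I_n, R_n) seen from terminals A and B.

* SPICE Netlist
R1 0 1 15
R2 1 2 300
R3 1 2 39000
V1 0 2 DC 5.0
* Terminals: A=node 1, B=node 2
Find the Thévenin equivalent first; then I_n = V_th/R_th and R_n = R_th.
Step 1 — V_th is the open-circuit voltage V_A - V_B (nothing connected across the terminals).
Nodal analysis, taking node 2 as the 0 V reference.
Source V1 fixes V_0 = 5 V.
KCL at each unknown node (sum of currents leaving = 0; resistances in Ω):
  Node 1: (V_1 - 5)/15 + (V_1 - 0)/300 + (V_1 - 0)/39000 = 0
Collecting terms: 0.07003 × V_1 = 0.3333  =>  V_1 = 4.76 V
V_th = V_1 - V_2 = 4.76 - 0 = 4.76 V
Step 2 — R_th: zero the source — replace V1 by a short circuit (node 2 merges into node 0) — and find the resistance seen between A (node 1) and B (node 0).
Reduce the network between node 1 (A) and node 0 (B) by series/parallel combination:
  Rp1 = R1 ‖ R2 ‖ R3 (parallel, all between nodes 0 and 1) = 1/(1/15 + 1/300 + 1/39000) = 14.28 Ω
R_th = 14.28 Ω
I_n = V_th/R_th = 4.76/14.28 = 0.3333 A, and R_n = R_th = 14.28 Ω

Final answer: I_n = 0.3333 A, R_n = 14.28 Ω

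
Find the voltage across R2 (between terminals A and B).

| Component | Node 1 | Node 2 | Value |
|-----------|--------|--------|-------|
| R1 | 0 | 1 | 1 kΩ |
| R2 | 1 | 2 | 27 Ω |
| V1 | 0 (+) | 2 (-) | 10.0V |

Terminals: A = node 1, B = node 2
R1 and R2 are in series across V1 (node 0 → node 1 → node 2), and the output A–B is taken across R2, so this is a voltage divider.
Series current: I = V1/(R1 + R2) = 10/(1000 + 27) = 10/1027 = 0.009737 A
V_R2 = I × R2 = V1 × R2/(R1 + R2) = 10 × 27/1027 = 0.2629 V

Final answer: 0.2629 V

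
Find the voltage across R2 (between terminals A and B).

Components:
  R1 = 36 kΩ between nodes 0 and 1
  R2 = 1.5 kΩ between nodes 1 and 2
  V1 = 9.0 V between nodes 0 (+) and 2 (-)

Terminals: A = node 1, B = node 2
R1 and R2 are in series across V1 (node 0 → node 1 → node 2), and the output A–B is taken across R2, so this is a voltage divider.
Series current: I = V1/(R1 + R2) = 9/(36000 + 1500) = 9/37500 = 0.00024 A
V_R2 = I × R2 = V1 × R2/(R1 + R2) = 9 × 1500/37500 = 0.36 V

Final answer: 0.36 V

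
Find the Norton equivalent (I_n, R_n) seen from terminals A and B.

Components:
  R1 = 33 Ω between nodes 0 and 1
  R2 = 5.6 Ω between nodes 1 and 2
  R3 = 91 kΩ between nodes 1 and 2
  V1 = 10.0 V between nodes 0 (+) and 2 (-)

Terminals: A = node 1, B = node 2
Find the Thévenin equivalent first; then I_n = V_th/R_th and R_n = R_th.
Step 1 — V_th is the open-circuit voltage V_A - V_B (nothing connected across the terminals).
Nodal analysis, taking node 2 as the 0 V reference.
Source V1 fixes V_0 = 10 V.
KCL at each unknown node (sum of currents leaving = 0; resistances in Ω):
  Node 1: (V_1 - 10)/33 + (V_1 - 0)/5.6 + (V_1 - 0)/91000 = 0
Collecting terms: 0.2089 × V_1 = 0.303  =>  V_1 = 1.451 V
V_th = V_1 - V_2 = 1.451 - 0 = 1.451 V
Step 2 — R_th: zero the source — replace V1 by a short circuit (node 2 merges into node 0) — and find the resistance seen between A (node 1) and B (node 0).
Reduce the network between node 1 (A) and node 0 (B) by series/parallel combination:
  Rp1 = R1 ‖ R2 ‖ R3 (parallel, all between nodes 0 and 1) = 1/(1/33 + 1/5.6 + 1/91000) = 4.787 Ω
R_th = 4.787 Ω
I_n = V_th/R_th = 1.451/4.787 = 0.303 A, and R_n = R_th = 4.787 Ω

Final answer: I_n = 0.303 A, R_n = 4.787 Ω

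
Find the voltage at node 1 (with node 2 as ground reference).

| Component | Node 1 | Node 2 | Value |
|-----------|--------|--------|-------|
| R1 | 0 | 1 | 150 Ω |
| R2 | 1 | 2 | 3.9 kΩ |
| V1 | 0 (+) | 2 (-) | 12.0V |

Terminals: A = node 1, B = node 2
Nodal analysis, taking node 2 as the 0 V reference.
Source V1 fixes V_0 = 12 V.
KCL at each unknown node (sum of currents leaving = 0; resistances in Ω):
  Node 1: (V_1 - 12)/150 + (V_1 - 0)/3900 = 0
Collecting terms: 0.006923 × V_1 = 0.08  =>  V_1 = 11.56 V
The requested potential is V_1 = 11.56 V.

Final answer: V_1 = 11.56 V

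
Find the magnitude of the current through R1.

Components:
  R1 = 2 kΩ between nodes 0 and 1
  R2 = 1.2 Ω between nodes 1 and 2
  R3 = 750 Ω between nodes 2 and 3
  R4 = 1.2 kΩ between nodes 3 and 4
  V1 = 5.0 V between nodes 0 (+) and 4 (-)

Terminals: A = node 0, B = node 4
Nodal analysis, taking node 4 as the 0 V reference.
Source V1 fixes V_0 = 5 V.
KCL at each unknown node (sum of currents leaving = 0; resistances in Ω):
  Node 1: (V_1 - 5)/2000 + (V_1 - V_2)/1.2 = 0
  Node 2: (V_2 - V_1)/1.2 + (V_2 - V_3)/750 = 0
  Node 3: (V_3 - V_2)/750 + (V_3 - 0)/1200 = 0
Collecting terms (coefficients in siemens):
  0.8338·V_1 - 0.8333·V_2 = 0.0025
  0.8347·V_2 - 0.8333·V_1 - 0.001333·V_3 = 0
  0.002167·V_3 - 0.001333·V_2 = 0
Solving these 3 simultaneous equations (Gaussian elimination) gives:
  V_1 = 2.469 V, V_2 = 2.468 V, V_3 = 1.519 V
I_R1 = (V_0 - V_1)/R1 = (5 - 2.469)/2000 = 0.001265 A
|I_R1| = 0.001265 A

Final answer: |I_R1| = 0.001265 A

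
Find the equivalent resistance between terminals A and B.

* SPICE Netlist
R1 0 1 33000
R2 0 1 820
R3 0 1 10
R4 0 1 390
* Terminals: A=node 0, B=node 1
Reduce the network between node 0 (A) and node 1 (B) by series/parallel combination:
  Rp1 = R1 ‖ R2 ‖ R3 ‖ R4 (parallel, all between nodes 0 and 1) = 1/(1/33000 + 1/820 + 1/10 + 1/390) = 9.633 Ω
R_eq = 9.633 Ω

Final answer: 9.633 Ω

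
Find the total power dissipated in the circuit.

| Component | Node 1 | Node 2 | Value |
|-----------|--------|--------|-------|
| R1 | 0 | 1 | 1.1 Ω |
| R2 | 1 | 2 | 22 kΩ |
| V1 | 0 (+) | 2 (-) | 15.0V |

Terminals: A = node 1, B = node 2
Nodal analysis, taking node 2 as the 0 V reference.
Source V1 fixes V_0 = 15 V.
KCL at each unknown node (sum of currents leaving = 0; resistances in Ω):
  Node 1: (V_1 - 15)/1.1 + (V_1 - 0)/22000 = 0
Collecting terms: 0.9091 × V_1 = 13.64  =>  V_1 = 15 V
Power in each resistor, P = (ΔV)²/R:
  P_R1 = (15 - 15)²/1.1 = 0.0000005113 W
  P_R2 = (15 - 0)²/22000 = 0.01023 W
P_total = P_R1 + P_R2 = 0.01023 W

Final answer: 0.01023 W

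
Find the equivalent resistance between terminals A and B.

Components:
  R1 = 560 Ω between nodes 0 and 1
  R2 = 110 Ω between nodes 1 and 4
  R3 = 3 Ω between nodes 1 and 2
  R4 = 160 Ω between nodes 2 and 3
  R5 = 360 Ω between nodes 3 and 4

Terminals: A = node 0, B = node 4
Reduce the network between node 0 (A) and node 4 (B) by series/parallel combination:
  Rs1 = R3 + R4 (series, joined only at node 2) = 3 + 160 = 163 Ω
  Rs2 = R5 + Rs1 (series, joined only at node 3) = 360 + 163 = 523 Ω
  Rp1 = R2 ‖ Rs2 (parallel, both between nodes 1 and 4) = 1/(1/110 + 1/523) = 90.88 Ω
  Rs3 = R1 + Rp1 (series, joined only at node 1) = 560 + 90.88 = 650.9 Ω
R_eq = 650.9 Ω

Final answer: 650.9 Ω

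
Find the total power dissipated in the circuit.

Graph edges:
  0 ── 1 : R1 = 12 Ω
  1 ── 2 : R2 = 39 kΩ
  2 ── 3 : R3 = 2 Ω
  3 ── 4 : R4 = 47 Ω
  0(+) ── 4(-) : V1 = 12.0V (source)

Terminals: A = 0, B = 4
Nodal analysis, taking node 4 as the 0 V reference.
Source V1 fixes V_0 = 12 V.
KCL at each unknown node (sum of currents leaving = 0; resistances in Ω):
  Node 1: (V_1 - 12)/12 + (V_1 - V_2)/39000 = 0
  Node 2: (V_2 - V_1)/39000 + (V_2 - V_3)/2 = 0
  Node 3: (V_3 - V_2)/2 + (V_3 - 0)/47 = 0
Collecting terms (coefficients in siemens):
  0.08336·V_1 - 0.00002564·V_2 = 1
  0.5·V_2 - 0.00002564·V_1 - 0.5·V_3 = 0
  0.5213·V_3 - 0.5·V_2 = 0
Solving these 3 simultaneous equations (Gaussian elimination) gives:
  V_1 = 12 V, V_2 = 0.01505 V, V_3 = 0.01444 V
Power in each resistor, P = (ΔV)²/R:
  P_R1 = (12 - 12)²/12 = 0.000001133 W
  P_R2 = (12 - 0.01505)²/39000 = 0.003681 W
  P_R3 = (0.01505 - 0.01444)²/2 = 0.0000001888 W
  P_R4 = (0.01444 - 0)²/47 = 0.000004436 W
P_total = P_R1 + P_R2 + P_R3 + P_R4 = 0.003687 W

Final answer: 0.003687 W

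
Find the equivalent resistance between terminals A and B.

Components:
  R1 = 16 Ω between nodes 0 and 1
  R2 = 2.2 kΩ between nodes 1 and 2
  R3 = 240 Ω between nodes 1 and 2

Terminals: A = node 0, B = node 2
Reduce the network between node 0 (A) and node 2 (B) by series/parallel combination:
  Rp1 = R2 ‖ R3 (parallel, both between nodes 1 and 2) = 1/(1/2200 + 1/240) = 216.4 Ω
  Rs1 = R1 + Rp1 (series, joined only at node 1) = 16 + 216.4 = 232.4 Ω
R_eq = 232.4 Ω

Final answer: 232.4 Ω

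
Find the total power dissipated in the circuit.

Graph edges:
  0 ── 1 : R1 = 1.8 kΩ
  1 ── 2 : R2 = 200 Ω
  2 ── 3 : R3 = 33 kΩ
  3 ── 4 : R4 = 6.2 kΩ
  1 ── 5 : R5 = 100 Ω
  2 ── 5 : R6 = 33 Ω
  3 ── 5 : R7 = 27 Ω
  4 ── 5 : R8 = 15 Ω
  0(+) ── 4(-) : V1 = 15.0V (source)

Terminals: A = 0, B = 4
Nodal analysis, taking node 4 as the 0 V reference.
Source V1 fixes V_0 = 15 V.
KCL at each unknown node (sum of currents leaving = 0; resistances in Ω):
  Node 1: (V_1 - 15)/1800 + (V_1 - V_2)/200 + (V_1 - V_5)/100 = 0
  Node 2: (V_2 - V_1)/200 + (V_2 - V_3)/33000 + (V_2 - V_5)/33 = 0
  Node 3: (V_3 - V_2)/33000 + (V_3 - 0)/6200 + (V_3 - V_5)/27 = 0
  Node 5: (V_5 - V_1)/100 + (V_5 - V_2)/33 + (V_5 - V_3)/27 + (V_5 - 0)/15 = 0
Collecting terms (coefficients in siemens):
  0.01556·V_1 - 0.005·V_2 - 0.01·V_5 = 0.008333
  0.03533·V_2 - 0.005·V_1 - 0.0000303·V_3 - 0.0303·V_5 = 0
  0.03723·V_3 - 0.0000303·V_2 - 0.03704·V_5 = 0
  0.144·V_5 - 0.01·V_1 - 0.0303·V_2 - 0.03704·V_3 = 0
Solving these 4 simultaneous equations (Gaussian elimination) gives:
  V_1 = 0.6759 V, V_2 = 0.1979 V, V_3 = 0.1186 V, V_5 = 0.1191 V
Power in each resistor, P = (ΔV)²/R:
  P_R1 = (15 - 0.6759)²/1800 = 0.114 W
  P_R2 = (0.6759 - 0.1979)²/200 = 0.001142 W
  P_R3 = (0.1979 - 0.1186)²/33000 = 0.0000001903 W
  P_R4 = (0.1186 - 0)²/6200 = 0.00000227 W
  P_R5 = (0.6759 - 0.1191)²/100 = 0.0031 W
  P_R6 = (0.1979 - 0.1191)²/33 = 0.0001881 W
  P_R7 = (0.1186 - 0.1191)²/27 = 0.000000007559 W
  P_R8 = (0 - 0.1191)²/15 = 0.0009453 W
P_total = P_R1 + P_R2 + P_R3 + P_R4 + P_R5 + P_R6 + P_R7 + P_R8 = 0.1194 W

Final answer: 0.1194 W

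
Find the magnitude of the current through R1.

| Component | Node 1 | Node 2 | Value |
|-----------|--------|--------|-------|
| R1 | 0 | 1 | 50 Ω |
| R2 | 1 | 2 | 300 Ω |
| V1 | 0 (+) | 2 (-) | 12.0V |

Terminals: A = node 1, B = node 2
Nodal analysis, taking node 2 as the 0 V reference.
Source V1 fixes V_0 = 12 V.
KCL at each unknown node (sum of currents leaving = 0; resistances in Ω):
  Node 1: (V_1 - 12)/50 + (V_1 - 0)/300 = 0
Collecting terms: 0.02333 × V_1 = 0.24  =>  V_1 = 10.29 V
I_R1 = (V_0 - V_1)/R1 = (12 - 10.29)/50 = 0.03429 A
|I_R1| = 0.03429 A

Final answer: |I_R1| = 0.03429 A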